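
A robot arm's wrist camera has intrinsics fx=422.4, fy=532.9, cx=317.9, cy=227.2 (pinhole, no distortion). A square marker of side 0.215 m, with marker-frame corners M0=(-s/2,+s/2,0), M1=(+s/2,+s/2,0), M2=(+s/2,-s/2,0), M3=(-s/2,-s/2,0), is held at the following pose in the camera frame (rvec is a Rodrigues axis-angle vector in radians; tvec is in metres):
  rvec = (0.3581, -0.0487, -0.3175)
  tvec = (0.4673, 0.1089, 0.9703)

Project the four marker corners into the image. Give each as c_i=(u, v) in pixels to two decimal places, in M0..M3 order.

Intrinsics K: fx=422.4, fy=532.9, cx=317.9, cy=227.2
Marker side s = 0.215 m; corners in marker frame (Z=0):
  M0 = (-0.1075, +0.1075, 0)
  M1 = (+0.1075, +0.1075, 0)
  M2 = (+0.1075, -0.1075, 0)
  M3 = (-0.1075, -0.1075, 0)
rvec = (0.3581, -0.0487, -0.3175), |rvec| = θ = 0.48105 rad = 27.562°
Rodrigues: sinθ=0.46271, 1−cosθ=0.11349; R = I + sinθ·[k]× + (1−cosθ)·[k]×²:
    [+0.94940 +0.29684 -0.10260]
    [-0.31395 +0.88767 -0.33686]
    [-0.00892 +0.35203 +0.93595]
t = (0.4673, 0.1089, 0.9703) m
M0: Pc = R·M0+t = (+0.39715, +0.23807, +1.00910); u = 422.4·(+0.39715)/1.00910 + 317.9 = 484.1431, v = 532.9·(+0.23807)/1.00910 + 227.2 = 352.9253
M1: Pc = R·M1+t = (+0.60127, +0.17058, +1.00718); u = 422.4·(+0.60127)/1.00718 + 317.9 = 570.0651, v = 532.9·(+0.17058)/1.00718 + 227.2 = 317.4511
M2: Pc = R·M2+t = (+0.53745, -0.02027, +0.93150); u = 422.4·(+0.53745)/0.93150 + 317.9 = 561.6136, v = 532.9·(-0.02027)/0.93150 + 227.2 = 215.6015
M3: Pc = R·M3+t = (+0.33333, +0.04722, +0.93342); u = 422.4·(+0.33333)/0.93342 + 317.9 = 468.7420, v = 532.9·(+0.04722)/0.93342 + 227.2 = 254.1613

c0=(484.14, 352.93) c1=(570.07, 317.45) c2=(561.61, 215.60) c3=(468.74, 254.16)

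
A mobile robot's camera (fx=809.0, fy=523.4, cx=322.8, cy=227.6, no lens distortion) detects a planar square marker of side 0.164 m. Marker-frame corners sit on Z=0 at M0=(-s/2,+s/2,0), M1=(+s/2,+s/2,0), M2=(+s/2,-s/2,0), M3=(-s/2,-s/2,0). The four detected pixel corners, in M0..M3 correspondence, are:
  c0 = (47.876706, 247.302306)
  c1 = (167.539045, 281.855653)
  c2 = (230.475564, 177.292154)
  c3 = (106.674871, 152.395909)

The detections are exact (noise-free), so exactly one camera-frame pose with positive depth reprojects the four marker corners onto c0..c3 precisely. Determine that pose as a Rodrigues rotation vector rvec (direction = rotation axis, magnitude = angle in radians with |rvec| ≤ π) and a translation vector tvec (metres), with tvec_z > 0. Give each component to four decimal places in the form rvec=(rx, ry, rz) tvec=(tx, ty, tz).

Intrinsics K: fx=809.0, fy=523.4, cx=322.8, cy=227.6
Marker side s = 0.164 m; corners in marker frame (Z=0):
  M0 = (-0.0820, +0.0820, 0)
  M1 = (+0.0820, +0.0820, 0)
  M2 = (+0.0820, -0.0820, 0)
  M3 = (-0.0820, -0.0820, 0)
Detected image corners:
  c0 = (47.876706, 247.302306) px
  c1 = (167.539045, 281.855653) px
  c2 = (230.475564, 177.292154) px
  c3 = (106.674871, 152.395909) px
Planar DLT: solve 8×8 A·h = b for H (H[2,2]=1):
  H  [+663.93442 -381.12563 +135.49958]
  H  [+59.19230 +590.33992 +213.70685]
  H  [-0.56761 -0.07652 +1.00000]
B = K⁻¹H; ‖b₁‖=1.244297, ‖b₂‖=1.244297; λ = 2/(‖b₁‖+‖b₂‖) = 0.803667, sign → tz>0 ⇒ λ=+0.803667
r₁ = λ·B[:,0] = (+0.84157,+0.28925,-0.45617); r₂ = λ·B[:,1] = (-0.35408,+0.93319,-0.06150)
r₃ = r₁×r₂ = (+0.40790,+0.21327,+0.88777); SVD([r₁ r₂ r₃]) → R = UVᵀ:
  R  [+0.84157 -0.35408 +0.40790]
  R  [+0.28925 +0.93319 +0.21327]
  R  [-0.45617 -0.06150 +0.88777]
t = (-0.18607, -0.02133, +0.80367) m
tr R = 2.662533; θ = arccos((tr R − 1)/2) = 0.589414 rad = 33.771°
axis k = ((R−Rᵀ)₃₂, (R−Rᵀ)₁₃, (R−Rᵀ)₂₁) / (2 sinθ) = (-0.247149, +0.777217, +0.578663)
rvec = θ·k = (-0.145673, +0.458103, +0.341072)

rvec=(-0.1457, 0.4581, 0.3411) tvec=(-0.1861, -0.0213, 0.8037)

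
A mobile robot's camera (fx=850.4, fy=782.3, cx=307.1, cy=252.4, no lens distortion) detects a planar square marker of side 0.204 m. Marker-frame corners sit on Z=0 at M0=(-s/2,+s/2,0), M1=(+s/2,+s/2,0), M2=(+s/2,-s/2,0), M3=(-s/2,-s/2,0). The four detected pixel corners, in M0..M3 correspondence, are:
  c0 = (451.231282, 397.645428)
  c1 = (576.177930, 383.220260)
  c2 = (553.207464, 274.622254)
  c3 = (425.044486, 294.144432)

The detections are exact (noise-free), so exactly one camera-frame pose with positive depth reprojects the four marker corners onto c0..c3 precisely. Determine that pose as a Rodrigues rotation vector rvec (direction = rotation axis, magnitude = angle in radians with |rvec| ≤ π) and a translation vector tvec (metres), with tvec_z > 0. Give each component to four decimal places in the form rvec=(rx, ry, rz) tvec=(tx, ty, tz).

rvec=(0.2654, 0.2685, -0.2198) tvec=(0.3135, 0.1519, 1.3803)

Intrinsics K: fx=850.4, fy=782.3, cx=307.1, cy=252.4
Marker side s = 0.204 m; corners in marker frame (Z=0):
  M0 = (-0.1020, +0.1020, 0)
  M1 = (+0.1020, +0.1020, 0)
  M2 = (+0.1020, -0.1020, 0)
  M3 = (-0.1020, -0.1020, 0)
Detected image corners:
  c0 = (451.231282, 397.645428) px
  c1 = (576.177930, 383.220260) px
  c2 = (553.207464, 274.622254) px
  c3 = (425.044486, 294.144432) px
Planar DLT: solve 8×8 A·h = b for H (H[2,2]=1):
  H  [+515.35818 +203.48674 +500.27240]
  H  [-153.56584 +575.32464 +338.48266]
  H  [-0.20916 +0.16520 +1.00000]
B = K⁻¹H; ‖b₁‖=0.724468, ‖b₂‖=0.724468; λ = 2/(‖b₁‖+‖b₂‖) = 1.380324, sign → tz>0 ⇒ λ=+1.380324
r₁ = λ·B[:,0] = (+0.94076,-0.17781,-0.28871); r₂ = λ·B[:,1] = (+0.24794,+0.94156,+0.22803)
r₃ = r₁×r₂ = (+0.23129,-0.28611,+0.92986); SVD([r₁ r₂ r₃]) → R = UVᵀ:
  R  [+0.94076 +0.24794 +0.23129]
  R  [-0.17781 +0.94156 -0.28611]
  R  [-0.28871 +0.22803 +0.92986]
t = (+0.31355, +0.15189, +1.38032) m
tr R = 2.812181; θ = arccos((tr R − 1)/2) = 0.436846 rad = 25.029°
axis k = ((R−Rᵀ)₃₂, (R−Rᵀ)₁₃, (R−Rᵀ)₂₁) / (2 sinθ) = (+0.607610, +0.614530, -0.503152)
rvec = θ·k = (+0.265432, +0.268455, -0.219800)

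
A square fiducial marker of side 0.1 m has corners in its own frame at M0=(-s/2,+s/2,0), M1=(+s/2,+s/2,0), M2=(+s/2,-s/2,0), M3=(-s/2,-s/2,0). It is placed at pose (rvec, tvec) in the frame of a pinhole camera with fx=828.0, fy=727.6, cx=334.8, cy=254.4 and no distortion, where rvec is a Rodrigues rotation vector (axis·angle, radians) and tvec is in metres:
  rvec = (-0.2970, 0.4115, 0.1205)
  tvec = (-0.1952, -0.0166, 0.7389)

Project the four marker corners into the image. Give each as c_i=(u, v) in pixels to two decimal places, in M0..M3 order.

c0=(58.10, 281.81) c1=(148.83, 289.12) c2=(175.22, 193.39) c3=(86.14, 191.42)

Intrinsics K: fx=828.0, fy=727.6, cx=334.8, cy=254.4
Marker side s = 0.1 m; corners in marker frame (Z=0):
  M0 = (-0.0500, +0.0500, 0)
  M1 = (+0.0500, +0.0500, 0)
  M2 = (+0.0500, -0.0500, 0)
  M3 = (-0.0500, -0.0500, 0)
rvec = (-0.2970, 0.4115, 0.1205), |rvec| = θ = 0.52160 rad = 29.885°
Rodrigues: sinθ=0.49826, 1−cosθ=0.13297; R = I + sinθ·[k]× + (1−cosθ)·[k]×²:
    [+0.91014 -0.17484 +0.37560]
    [+0.05538 +0.94979 +0.30795]
    [-0.41059 -0.25948 +0.87412]
t = (-0.1952, -0.0166, 0.7389) m
M0: Pc = R·M0+t = (-0.24945, +0.02812, +0.74646); u = 828.0·(-0.24945)/0.74646 + 334.8 = 58.1003, v = 727.6·(+0.02812)/0.74646 + 254.4 = 281.8104
M1: Pc = R·M1+t = (-0.15844, +0.03366, +0.70540); u = 828.0·(-0.15844)/0.70540 + 334.8 = 148.8275, v = 727.6·(+0.03366)/0.70540 + 254.4 = 289.1177
M2: Pc = R·M2+t = (-0.14095, -0.06132, +0.73134); u = 828.0·(-0.14095)/0.73134 + 334.8 = 175.2210, v = 727.6·(-0.06132)/0.73134 + 254.4 = 193.3933
M3: Pc = R·M3+t = (-0.23196, -0.06686, +0.77240); u = 828.0·(-0.23196)/0.77240 + 334.8 = 86.1387, v = 727.6·(-0.06686)/0.77240 + 254.4 = 191.4199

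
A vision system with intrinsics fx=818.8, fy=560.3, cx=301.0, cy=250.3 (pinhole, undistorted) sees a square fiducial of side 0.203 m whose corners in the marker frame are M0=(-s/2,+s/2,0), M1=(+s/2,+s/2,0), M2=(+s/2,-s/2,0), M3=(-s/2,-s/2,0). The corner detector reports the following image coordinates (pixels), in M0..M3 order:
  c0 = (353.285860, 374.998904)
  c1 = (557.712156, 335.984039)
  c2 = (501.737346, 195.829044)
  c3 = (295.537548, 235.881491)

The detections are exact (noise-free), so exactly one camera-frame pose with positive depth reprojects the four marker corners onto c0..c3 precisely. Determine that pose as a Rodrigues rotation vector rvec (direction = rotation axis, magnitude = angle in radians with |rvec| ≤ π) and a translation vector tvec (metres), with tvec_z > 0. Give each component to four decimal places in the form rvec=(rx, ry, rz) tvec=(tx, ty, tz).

rvec=(0.0404, 0.0124, -0.2764) tvec=(0.1202, 0.0499, 0.7810)

Intrinsics K: fx=818.8, fy=560.3, cx=301.0, cy=250.3
Marker side s = 0.203 m; corners in marker frame (Z=0):
  M0 = (-0.1015, +0.1015, 0)
  M1 = (+0.1015, +0.1015, 0)
  M2 = (+0.1015, -0.1015, 0)
  M3 = (-0.1015, -0.1015, 0)
Detected image corners:
  c0 = (353.285860, 374.998904) px
  c1 = (557.712156, 335.984039) px
  c2 = (501.737346, 195.829044) px
  c3 = (295.537548, 235.881491) px
Planar DLT: solve 8×8 A·h = b for H (H[2,2]=1):
  H  [+1001.64778 +300.98219 +426.97195]
  H  [-201.23954 +701.81472 +286.06529]
  H  [-0.02277 +0.04886 +1.00000]
B = K⁻¹H; ‖b₁‖=1.280373, ‖b₂‖=1.280373; λ = 2/(‖b₁‖+‖b₂‖) = 0.781022, sign → tz>0 ⇒ λ=+0.781022
r₁ = λ·B[:,0] = (+0.96197,-0.27257,-0.01778); r₂ = λ·B[:,1] = (+0.27307,+0.96124,+0.03816)
r₃ = r₁×r₂ = (+0.00669,-0.04156,+0.99911); SVD([r₁ r₂ r₃]) → R = UVᵀ:
  R  [+0.96197 +0.27307 +0.00669]
  R  [-0.27257 +0.96124 -0.04156]
  R  [-0.01778 +0.03816 +0.99911]
t = (+0.12016, +0.04985, +0.78102) m
tr R = 2.922323; θ = arccos((tr R − 1)/2) = 0.279617 rad = 16.021°
axis k = ((R−Rᵀ)₃₂, (R−Rᵀ)₁₃, (R−Rᵀ)₂₁) / (2 sinθ) = (+0.144435, +0.044348, -0.988520)
rvec = θ·k = (+0.040386, +0.012401, -0.276407)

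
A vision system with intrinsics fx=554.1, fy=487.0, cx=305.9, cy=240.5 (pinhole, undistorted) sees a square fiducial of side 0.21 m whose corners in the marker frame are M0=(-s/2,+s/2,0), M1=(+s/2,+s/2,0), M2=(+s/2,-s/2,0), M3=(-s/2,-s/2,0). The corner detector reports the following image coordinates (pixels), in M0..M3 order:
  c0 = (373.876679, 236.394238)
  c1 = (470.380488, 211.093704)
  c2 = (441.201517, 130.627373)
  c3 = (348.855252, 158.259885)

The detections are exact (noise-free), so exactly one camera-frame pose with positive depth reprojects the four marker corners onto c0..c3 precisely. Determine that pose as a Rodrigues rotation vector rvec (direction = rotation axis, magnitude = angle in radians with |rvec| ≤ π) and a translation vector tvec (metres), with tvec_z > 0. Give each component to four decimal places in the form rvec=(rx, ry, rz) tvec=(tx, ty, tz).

rvec=(-0.1553, 0.2578, -0.2718) tvec=(0.2198, -0.1399, 1.2000)

Intrinsics K: fx=554.1, fy=487.0, cx=305.9, cy=240.5
Marker side s = 0.21 m; corners in marker frame (Z=0):
  M0 = (-0.1050, +0.1050, 0)
  M1 = (+0.1050, +0.1050, 0)
  M2 = (+0.1050, -0.1050, 0)
  M3 = (-0.1050, -0.1050, 0)
Detected image corners:
  c0 = (373.876679, 236.394238) px
  c1 = (470.380488, 211.093704) px
  c2 = (441.201517, 130.627373) px
  c3 = (348.855252, 158.259885) px
Planar DLT: solve 8×8 A·h = b for H (H[2,2]=1):
  H  [+371.17754 +65.65752 +407.40836]
  H  [-161.40311 +349.03650 +183.71620]
  H  [-0.19165 -0.15466 +1.00000]
B = K⁻¹H; ‖b₁‖=0.833350, ‖b₂‖=0.833350; λ = 2/(‖b₁‖+‖b₂‖) = 1.199976, sign → tz>0 ⇒ λ=+1.199976
r₁ = λ·B[:,0] = (+0.93080,-0.28413,-0.22998); r₂ = λ·B[:,1] = (+0.24465,+0.95168,-0.18559)
r₃ = r₁×r₂ = (+0.27160,+0.11648,+0.95534); SVD([r₁ r₂ r₃]) → R = UVᵀ:
  R  [+0.93080 +0.24465 +0.27160]
  R  [-0.28413 +0.95168 +0.11648]
  R  [-0.22998 -0.18559 +0.95534]
t = (+0.21983, -0.13992, +1.19998) m
tr R = 2.837816; θ = arccos((tr R − 1)/2) = 0.405493 rad = 23.233°
axis k = ((R−Rᵀ)₃₂, (R−Rᵀ)₁₃, (R−Rᵀ)₂₁) / (2 sinθ) = (-0.382886, +0.635755, -0.670234)
rvec = θ·k = (-0.155258, +0.257794, -0.271775)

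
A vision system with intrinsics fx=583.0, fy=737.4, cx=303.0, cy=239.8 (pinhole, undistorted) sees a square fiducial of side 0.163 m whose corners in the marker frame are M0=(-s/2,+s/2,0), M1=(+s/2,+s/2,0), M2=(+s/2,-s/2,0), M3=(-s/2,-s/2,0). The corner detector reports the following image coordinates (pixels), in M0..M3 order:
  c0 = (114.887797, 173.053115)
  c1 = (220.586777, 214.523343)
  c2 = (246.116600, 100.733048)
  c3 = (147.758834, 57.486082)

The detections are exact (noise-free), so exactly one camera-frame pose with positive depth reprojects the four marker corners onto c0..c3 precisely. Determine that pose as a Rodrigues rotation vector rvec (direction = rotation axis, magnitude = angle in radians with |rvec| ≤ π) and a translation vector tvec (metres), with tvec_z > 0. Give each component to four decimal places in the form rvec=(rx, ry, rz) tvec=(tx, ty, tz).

rvec=(-0.3202, -0.2638, 0.2602) tvec=(-0.1863, -0.1293, 0.9107)

Intrinsics K: fx=583.0, fy=737.4, cx=303.0, cy=239.8
Marker side s = 0.163 m; corners in marker frame (Z=0):
  M0 = (-0.0815, +0.0815, 0)
  M1 = (+0.0815, +0.0815, 0)
  M2 = (+0.0815, -0.0815, 0)
  M3 = (-0.0815, -0.0815, 0)
Detected image corners:
  c0 = (114.887797, 173.053115) px
  c1 = (220.586777, 214.523343) px
  c2 = (246.116600, 100.733048) px
  c3 = (147.758834, 57.486082) px
Planar DLT: solve 8×8 A·h = b for H (H[2,2]=1):
  H  [+667.81524 -247.02295 +183.75377]
  H  [+291.88547 +652.32966 +135.10115]
  H  [+0.23342 -0.37462 +1.00000]
B = K⁻¹H; ‖b₁‖=1.098066, ‖b₂‖=1.098066; λ = 2/(‖b₁‖+‖b₂‖) = 0.910692, sign → tz>0 ⇒ λ=+0.910692
r₁ = λ·B[:,0] = (+0.93270,+0.29135,+0.21258); r₂ = λ·B[:,1] = (-0.20856,+0.91658,-0.34117)
r₃ = r₁×r₂ = (-0.29424,+0.27387,+0.91565); SVD([r₁ r₂ r₃]) → R = UVᵀ:
  R  [+0.93270 -0.20856 -0.29424]
  R  [+0.29135 +0.91658 +0.27387]
  R  [+0.21258 -0.34117 +0.91565]
t = (-0.18627, -0.12930, +0.91069) m
tr R = 2.764925; θ = arccos((tr R − 1)/2) = 0.489724 rad = 28.059°
axis k = ((R−Rᵀ)₃₂, (R−Rᵀ)₁₃, (R−Rᵀ)₂₁) / (2 sinθ) = (-0.653760, -0.538729, +0.531384)
rvec = θ·k = (-0.320162, -0.263829, +0.260232)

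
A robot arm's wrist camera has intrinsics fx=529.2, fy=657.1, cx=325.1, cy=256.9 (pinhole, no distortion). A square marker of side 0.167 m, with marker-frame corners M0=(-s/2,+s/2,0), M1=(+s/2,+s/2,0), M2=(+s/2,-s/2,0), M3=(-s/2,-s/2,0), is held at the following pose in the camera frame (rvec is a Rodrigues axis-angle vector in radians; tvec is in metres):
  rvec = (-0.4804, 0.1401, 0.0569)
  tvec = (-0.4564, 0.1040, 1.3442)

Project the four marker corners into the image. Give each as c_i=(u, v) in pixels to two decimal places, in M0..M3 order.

c0=(105.83, 344.68) c1=(169.20, 348.19) c2=(183.52, 272.18) c3=(123.36, 270.22)

Intrinsics K: fx=529.2, fy=657.1, cx=325.1, cy=256.9
Marker side s = 0.167 m; corners in marker frame (Z=0):
  M0 = (-0.0835, +0.0835, 0)
  M1 = (+0.0835, +0.0835, 0)
  M2 = (+0.0835, -0.0835, 0)
  M3 = (-0.0835, -0.0835, 0)
rvec = (-0.4804, 0.1401, 0.0569), |rvec| = θ = 0.50364 rad = 28.856°
Rodrigues: sinθ=0.48261, 1−cosθ=0.12417; R = I + sinθ·[k]× + (1−cosθ)·[k]×²:
    [+0.98881 -0.08747 +0.12087]
    [+0.02158 +0.88544 +0.46425]
    [-0.14763 -0.45644 +0.87742]
t = (-0.4564, 0.1040, 1.3442) m
M0: Pc = R·M0+t = (-0.54627, +0.17613, +1.31841); u = 529.2·(-0.54627)/1.31841 + 325.1 = 105.8323, v = 657.1·(+0.17613)/1.31841 + 256.9 = 344.6848
M1: Pc = R·M1+t = (-0.38114, +0.17974, +1.29376); u = 529.2·(-0.38114)/1.29376 + 325.1 = 169.1989, v = 657.1·(+0.17974)/1.29376 + 256.9 = 348.1879
M2: Pc = R·M2+t = (-0.36653, +0.03187, +1.36999); u = 529.2·(-0.36653)/1.36999 + 325.1 = 183.5160, v = 657.1·(+0.03187)/1.36999 + 256.9 = 272.1849
M3: Pc = R·M3+t = (-0.53166, +0.02826, +1.39464); u = 529.2·(-0.53166)/1.39464 + 325.1 = 123.3596, v = 657.1·(+0.02826)/1.39464 + 256.9 = 270.2168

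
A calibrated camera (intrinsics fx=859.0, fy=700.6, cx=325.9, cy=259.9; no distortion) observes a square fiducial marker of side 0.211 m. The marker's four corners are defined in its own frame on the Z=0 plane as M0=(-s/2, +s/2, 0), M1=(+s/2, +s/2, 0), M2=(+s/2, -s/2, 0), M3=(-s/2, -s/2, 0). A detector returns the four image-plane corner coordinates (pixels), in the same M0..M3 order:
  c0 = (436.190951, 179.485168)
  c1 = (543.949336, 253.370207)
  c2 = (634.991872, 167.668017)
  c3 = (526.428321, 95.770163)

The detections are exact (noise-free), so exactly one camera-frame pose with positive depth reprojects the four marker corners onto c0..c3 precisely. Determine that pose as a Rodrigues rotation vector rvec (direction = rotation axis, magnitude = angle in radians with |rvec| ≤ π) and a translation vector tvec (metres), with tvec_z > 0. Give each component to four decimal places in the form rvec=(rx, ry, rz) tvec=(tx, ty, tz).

Intrinsics K: fx=859.0, fy=700.6, cx=325.9, cy=259.9
Marker side s = 0.211 m; corners in marker frame (Z=0):
  M0 = (-0.1055, +0.1055, 0)
  M1 = (+0.1055, +0.1055, 0)
  M2 = (+0.1055, -0.1055, 0)
  M3 = (-0.1055, -0.1055, 0)
Detected image corners:
  c0 = (436.190951, 179.485168) px
  c1 = (543.949336, 253.370207) px
  c2 = (634.991872, 167.668017) px
  c3 = (526.428321, 95.770163) px
Planar DLT: solve 8×8 A·h = b for H (H[2,2]=1):
  H  [+468.58895 -447.56473 +535.08174]
  H  [+331.12505 +395.56667 +173.60689]
  H  [-0.08224 -0.03364 +1.00000]
B = K⁻¹H; ‖b₁‖=0.769740, ‖b₂‖=0.769740; λ = 2/(‖b₁‖+‖b₂‖) = 1.299139, sign → tz>0 ⇒ λ=+1.299139
r₁ = λ·B[:,0] = (+0.74922,+0.65365,-0.10684); r₂ = λ·B[:,1] = (-0.66031,+0.74972,-0.04370)
r₃ = r₁×r₂ = (+0.05154,+0.10328,+0.99332); SVD([r₁ r₂ r₃]) → R = UVᵀ:
  R  [+0.74922 -0.66031 +0.05154]
  R  [+0.65365 +0.74972 +0.10328]
  R  [-0.10684 -0.04370 +0.99332]
t = (+0.31636, -0.16002, +1.29914) m
tr R = 2.492256; θ = arccos((tr R − 1)/2) = 0.728569 rad = 41.744°
axis k = ((R−Rᵀ)₃₂, (R−Rᵀ)₁₃, (R−Rᵀ)₂₁) / (2 sinθ) = (-0.110380, +0.118934, +0.986748)
rvec = θ·k = (-0.080419, +0.086652, +0.718914)

rvec=(-0.0804, 0.0867, 0.7189) tvec=(0.3164, -0.1600, 1.2991)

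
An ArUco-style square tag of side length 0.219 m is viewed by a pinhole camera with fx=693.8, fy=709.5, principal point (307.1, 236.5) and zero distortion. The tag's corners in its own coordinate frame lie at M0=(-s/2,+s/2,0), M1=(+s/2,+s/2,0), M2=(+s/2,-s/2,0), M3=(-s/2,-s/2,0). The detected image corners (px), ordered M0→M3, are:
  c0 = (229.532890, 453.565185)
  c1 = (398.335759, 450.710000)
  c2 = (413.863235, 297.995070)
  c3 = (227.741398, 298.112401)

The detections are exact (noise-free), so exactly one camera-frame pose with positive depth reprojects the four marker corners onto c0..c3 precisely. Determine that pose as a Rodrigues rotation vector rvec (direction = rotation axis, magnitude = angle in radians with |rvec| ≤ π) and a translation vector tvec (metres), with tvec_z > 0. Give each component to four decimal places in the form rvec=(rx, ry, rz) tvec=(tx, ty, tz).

Intrinsics K: fx=693.8, fy=709.5, cx=307.1, cy=236.5
Marker side s = 0.219 m; corners in marker frame (Z=0):
  M0 = (-0.1095, +0.1095, 0)
  M1 = (+0.1095, +0.1095, 0)
  M2 = (+0.1095, -0.1095, 0)
  M3 = (-0.1095, -0.1095, 0)
Detected image corners:
  c0 = (229.532890, 453.565185) px
  c1 = (398.335759, 450.710000) px
  c2 = (413.863235, 297.995070) px
  c3 = (227.741398, 298.112401) px
Planar DLT: solve 8×8 A·h = b for H (H[2,2]=1):
  H  [+835.51064 +110.74694 +318.02990]
  H  [+24.96388 +871.91425 +378.87596]
  H  [+0.08547 +0.44893 +1.00000]
B = K⁻¹H; ‖b₁‖=1.169569, ‖b₂‖=1.169569; λ = 2/(‖b₁‖+‖b₂‖) = 0.855016, sign → tz>0 ⇒ λ=+0.855016
r₁ = λ·B[:,0] = (+0.99731,+0.00573,+0.07307); r₂ = λ·B[:,1] = (-0.03342,+0.92279,+0.38385)
r₃ = r₁×r₂ = (-0.06523,-0.38526,+0.92050); SVD([r₁ r₂ r₃]) → R = UVᵀ:
  R  [+0.99731 -0.03342 -0.06523]
  R  [+0.00573 +0.92279 -0.38526]
  R  [+0.07307 +0.38385 +0.92050]
t = (+0.01347, +0.17158, +0.85502) m
tr R = 2.840603; θ = arccos((tr R − 1)/2) = 0.401946 rad = 23.030°
axis k = ((R−Rᵀ)₃₂, (R−Rᵀ)₁₃, (R−Rᵀ)₂₁) / (2 sinθ) = (+0.982979, -0.176771, +0.050035)
rvec = θ·k = (+0.395105, -0.071052, +0.020112)

rvec=(0.3951, -0.0711, 0.0201) tvec=(0.0135, 0.1716, 0.8550)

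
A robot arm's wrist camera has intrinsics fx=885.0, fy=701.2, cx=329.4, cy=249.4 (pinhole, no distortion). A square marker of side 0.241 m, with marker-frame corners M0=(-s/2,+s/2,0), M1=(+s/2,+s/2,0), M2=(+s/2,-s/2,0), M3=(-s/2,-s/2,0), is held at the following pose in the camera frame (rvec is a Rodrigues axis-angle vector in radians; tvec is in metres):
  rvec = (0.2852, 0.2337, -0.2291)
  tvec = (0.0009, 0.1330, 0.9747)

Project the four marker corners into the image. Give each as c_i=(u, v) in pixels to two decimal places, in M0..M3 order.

Intrinsics K: fx=885.0, fy=701.2, cx=329.4, cy=249.4
Marker side s = 0.241 m; corners in marker frame (Z=0):
  M0 = (-0.1205, +0.1205, 0)
  M1 = (+0.1205, +0.1205, 0)
  M2 = (+0.1205, -0.1205, 0)
  M3 = (-0.1205, -0.1205, 0)
rvec = (0.2852, 0.2337, -0.2291), |rvec| = θ = 0.43410 rad = 24.872°
Rodrigues: sinθ=0.42059, 1−cosθ=0.09275; R = I + sinθ·[k]× + (1−cosθ)·[k]×²:
    [+0.94728 +0.25478 +0.19427]
    [-0.18917 +0.93413 -0.30268]
    [-0.25859 +0.24997 +0.93308]
t = (0.0009, 0.1330, 0.9747) m
M0: Pc = R·M0+t = (-0.08255, +0.26836, +1.03598); u = 885.0·(-0.08255)/1.03598 + 329.4 = 258.8832, v = 701.2·(+0.26836)/1.03598 + 249.4 = 431.0366
M1: Pc = R·M1+t = (+0.14575, +0.22277, +0.97366); u = 885.0·(+0.14575)/0.97366 + 329.4 = 461.8766, v = 701.2·(+0.22277)/0.97366 + 249.4 = 409.8305
M2: Pc = R·M2+t = (+0.08435, -0.00236, +0.91342); u = 885.0·(+0.08435)/0.91342 + 329.4 = 411.1229, v = 701.2·(-0.00236)/0.91342 + 249.4 = 247.5903
M3: Pc = R·M3+t = (-0.14395, +0.04323, +0.97574); u = 885.0·(-0.14395)/0.97574 + 329.4 = 198.8379, v = 701.2·(+0.04323)/0.97574 + 249.4 = 280.4679

c0=(258.88, 431.04) c1=(461.88, 409.83) c2=(411.12, 247.59) c3=(198.84, 280.47)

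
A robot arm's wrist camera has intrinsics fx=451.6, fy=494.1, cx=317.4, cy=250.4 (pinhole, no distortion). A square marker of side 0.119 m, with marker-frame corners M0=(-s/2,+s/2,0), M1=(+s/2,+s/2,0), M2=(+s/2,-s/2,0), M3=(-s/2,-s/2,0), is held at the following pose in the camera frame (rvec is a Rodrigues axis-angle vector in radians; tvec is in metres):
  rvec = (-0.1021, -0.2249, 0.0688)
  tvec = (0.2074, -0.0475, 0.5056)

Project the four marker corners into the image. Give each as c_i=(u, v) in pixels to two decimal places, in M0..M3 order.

c0=(453.19, 257.34) c1=(548.33, 266.11) c2=(548.43, 154.59) c3=(455.77, 140.22)

Intrinsics K: fx=451.6, fy=494.1, cx=317.4, cy=250.4
Marker side s = 0.119 m; corners in marker frame (Z=0):
  M0 = (-0.0595, +0.0595, 0)
  M1 = (+0.0595, +0.0595, 0)
  M2 = (+0.0595, -0.0595, 0)
  M3 = (-0.0595, -0.0595, 0)
rvec = (-0.1021, -0.2249, 0.0688), |rvec| = θ = 0.25639 rad = 14.690°
Rodrigues: sinθ=0.25359, 1−cosθ=0.03269; R = I + sinθ·[k]× + (1−cosθ)·[k]×²:
    [+0.97249 -0.05663 -0.22594]
    [+0.07947 +0.99246 +0.09329]
    [+0.21895 -0.10868 +0.96966]
t = (0.2074, -0.0475, 0.5056) m
M0: Pc = R·M0+t = (+0.14617, +0.00682, +0.48611); u = 451.6·(+0.14617)/0.48611 + 317.4 = 453.1915, v = 494.1·(+0.00682)/0.48611 + 250.4 = 257.3354
M1: Pc = R·M1+t = (+0.26189, +0.01628, +0.51216); u = 451.6·(+0.26189)/0.51216 + 317.4 = 548.3259, v = 494.1·(+0.01628)/0.51216 + 250.4 = 266.1057
M2: Pc = R·M2+t = (+0.26863, -0.10182, +0.52509); u = 451.6·(+0.26863)/0.52509 + 317.4 = 548.4341, v = 494.1·(-0.10182)/0.52509 + 250.4 = 154.5870
M3: Pc = R·M3+t = (+0.15291, -0.11128, +0.49904); u = 451.6·(+0.15291)/0.49904 + 317.4 = 455.7708, v = 494.1·(-0.11128)/0.49904 + 250.4 = 140.2215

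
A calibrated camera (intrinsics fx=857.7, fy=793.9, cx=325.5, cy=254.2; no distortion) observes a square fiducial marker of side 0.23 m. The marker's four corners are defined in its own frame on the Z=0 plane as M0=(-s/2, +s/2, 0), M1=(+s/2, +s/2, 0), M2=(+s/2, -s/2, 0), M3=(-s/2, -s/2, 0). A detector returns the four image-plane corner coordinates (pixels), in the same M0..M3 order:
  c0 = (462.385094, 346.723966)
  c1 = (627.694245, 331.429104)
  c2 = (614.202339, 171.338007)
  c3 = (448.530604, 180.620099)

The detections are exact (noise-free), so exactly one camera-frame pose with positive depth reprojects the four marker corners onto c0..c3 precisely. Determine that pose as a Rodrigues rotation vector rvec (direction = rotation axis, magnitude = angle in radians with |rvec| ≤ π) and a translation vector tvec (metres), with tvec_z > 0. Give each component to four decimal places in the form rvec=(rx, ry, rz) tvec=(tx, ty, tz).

Intrinsics K: fx=857.7, fy=793.9, cx=325.5, cy=254.2
Marker side s = 0.23 m; corners in marker frame (Z=0):
  M0 = (-0.1150, +0.1150, 0)
  M1 = (+0.1150, +0.1150, 0)
  M2 = (+0.1150, -0.1150, 0)
  M3 = (-0.1150, -0.1150, 0)
Detected image corners:
  c0 = (462.385094, 346.723966) px
  c1 = (627.694245, 331.429104) px
  c2 = (614.202339, 171.338007) px
  c3 = (448.530604, 180.620099) px
Planar DLT: solve 8×8 A·h = b for H (H[2,2]=1):
  H  [+805.64138 +57.44586 +539.72276]
  H  [-12.21582 +707.92756 +257.38009]
  H  [+0.16001 -0.00369 +1.00000]
B = K⁻¹H; ‖b₁‖=0.895514, ‖b₂‖=0.895514; λ = 2/(‖b₁‖+‖b₂‖) = 1.116678, sign → tz>0 ⇒ λ=+1.116678
r₁ = λ·B[:,0] = (+0.98109,-0.07439,+0.17868); r₂ = λ·B[:,1] = (+0.07636,+0.99707,-0.00413)
r₃ = r₁×r₂ = (-0.17785,+0.01769,+0.98390); SVD([r₁ r₂ r₃]) → R = UVᵀ:
  R  [+0.98109 +0.07636 -0.17785]
  R  [-0.07439 +0.99707 +0.01769]
  R  [+0.17868 -0.00413 +0.98390]
t = (+0.27891, +0.00447, +1.11668) m
tr R = 2.962062; θ = arccos((tr R − 1)/2) = 0.195086 rad = 11.178°
axis k = ((R−Rᵀ)₃₂, (R−Rᵀ)₁₃, (R−Rᵀ)₂₁) / (2 sinθ) = (-0.056270, -0.919589, -0.388831)
rvec = θ·k = (-0.010978, -0.179399, -0.075856)

rvec=(-0.0110, -0.1794, -0.0759) tvec=(0.2789, 0.0045, 1.1167)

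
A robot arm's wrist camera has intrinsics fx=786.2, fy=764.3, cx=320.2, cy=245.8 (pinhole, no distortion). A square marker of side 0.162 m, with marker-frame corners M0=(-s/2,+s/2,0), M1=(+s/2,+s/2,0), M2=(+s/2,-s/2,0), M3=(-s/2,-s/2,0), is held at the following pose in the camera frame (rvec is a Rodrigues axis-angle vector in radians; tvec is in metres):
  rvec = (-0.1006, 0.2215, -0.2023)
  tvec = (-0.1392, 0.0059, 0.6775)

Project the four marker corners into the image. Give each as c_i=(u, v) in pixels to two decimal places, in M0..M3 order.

c0=(88.92, 359.53) c1=(263.92, 325.46) c2=(229.87, 143.14) c3=(61.38, 184.97)

Intrinsics K: fx=786.2, fy=764.3, cx=320.2, cy=245.8
Marker side s = 0.162 m; corners in marker frame (Z=0):
  M0 = (-0.0810, +0.0810, 0)
  M1 = (+0.0810, +0.0810, 0)
  M2 = (+0.0810, -0.0810, 0)
  M3 = (-0.0810, -0.0810, 0)
rvec = (-0.1006, 0.2215, -0.2023), |rvec| = θ = 0.31640 rad = 18.128°
Rodrigues: sinθ=0.31115, 1−cosθ=0.04964; R = I + sinθ·[k]× + (1−cosθ)·[k]×²:
    [+0.95538 +0.18789 +0.22791]
    [-0.20999 +0.97469 +0.07671]
    [-0.20773 -0.12115 +0.97065]
t = (-0.1392, 0.0059, 0.6775) m
M0: Pc = R·M0+t = (-0.20137, +0.10186, +0.68451); u = 786.2·(-0.20137)/0.68451 + 320.2 = 88.9198, v = 764.3·(+0.10186)/0.68451 + 245.8 = 359.5317
M1: Pc = R·M1+t = (-0.04659, +0.06784, +0.65086); u = 786.2·(-0.04659)/0.65086 + 320.2 = 263.9162, v = 764.3·(+0.06784)/0.65086 + 245.8 = 325.4646
M2: Pc = R·M2+t = (-0.07703, -0.09006, +0.67049); u = 786.2·(-0.07703)/0.67049 + 320.2 = 229.8720, v = 764.3·(-0.09006)/0.67049 + 245.8 = 143.1400
M3: Pc = R·M3+t = (-0.23181, -0.05604, +0.70414); u = 786.2·(-0.23181)/0.70414 + 320.2 = 61.3802, v = 764.3·(-0.05604)/0.70414 + 245.8 = 184.9713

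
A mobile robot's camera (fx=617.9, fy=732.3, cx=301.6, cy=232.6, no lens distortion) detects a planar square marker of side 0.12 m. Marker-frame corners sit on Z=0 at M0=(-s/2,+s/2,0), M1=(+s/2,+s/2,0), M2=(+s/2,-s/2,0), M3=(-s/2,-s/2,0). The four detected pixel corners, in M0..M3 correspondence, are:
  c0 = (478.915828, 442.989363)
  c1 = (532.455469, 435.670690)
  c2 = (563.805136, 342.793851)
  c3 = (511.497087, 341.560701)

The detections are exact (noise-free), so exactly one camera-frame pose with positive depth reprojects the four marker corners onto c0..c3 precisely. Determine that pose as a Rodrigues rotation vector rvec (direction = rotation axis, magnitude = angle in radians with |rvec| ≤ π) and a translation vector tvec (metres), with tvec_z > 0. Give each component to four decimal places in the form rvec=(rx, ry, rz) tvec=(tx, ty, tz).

Intrinsics K: fx=617.9, fy=732.3, cx=301.6, cy=232.6
Marker side s = 0.12 m; corners in marker frame (Z=0):
  M0 = (-0.0600, +0.0600, 0)
  M1 = (+0.0600, +0.0600, 0)
  M2 = (+0.0600, -0.0600, 0)
  M3 = (-0.0600, -0.0600, 0)
Detected image corners:
  c0 = (478.915828, 442.989363) px
  c1 = (532.455469, 435.670690) px
  c2 = (563.805136, 342.793851) px
  c3 = (511.497087, 341.560701) px
Planar DLT: solve 8×8 A·h = b for H (H[2,2]=1):
  H  [+827.92232 -133.68463 +522.60215]
  H  [+263.84085 +907.24406 +391.42606]
  H  [+0.74149 +0.25393 +1.00000]
B = K⁻¹H; ‖b₁‖=1.233615, ‖b₂‖=1.233615; λ = 2/(‖b₁‖+‖b₂‖) = 0.810626, sign → tz>0 ⇒ λ=+0.810626
r₁ = λ·B[:,0] = (+0.79277,+0.10114,+0.60107); r₂ = λ·B[:,1] = (-0.27585,+0.93890,+0.20584)
r₃ = r₁×r₂ = (-0.54353,-0.32899,+0.77223); SVD([r₁ r₂ r₃]) → R = UVᵀ:
  R  [+0.79277 -0.27585 -0.54353]
  R  [+0.10114 +0.93890 -0.32899]
  R  [+0.60107 +0.20584 +0.77223]
t = (+0.28993, +0.17581, +0.81063) m
tr R = 2.503903; θ = arccos((tr R − 1)/2) = 0.719779 rad = 41.240°
axis k = ((R−Rᵀ)₃₂, (R−Rᵀ)₁₃, (R−Rᵀ)₂₁) / (2 sinθ) = (+0.405656, -0.868148, +0.285942)
rvec = θ·k = (+0.291982, -0.624875, +0.205815)

rvec=(0.2920, -0.6249, 0.2058) tvec=(0.2899, 0.1758, 0.8106)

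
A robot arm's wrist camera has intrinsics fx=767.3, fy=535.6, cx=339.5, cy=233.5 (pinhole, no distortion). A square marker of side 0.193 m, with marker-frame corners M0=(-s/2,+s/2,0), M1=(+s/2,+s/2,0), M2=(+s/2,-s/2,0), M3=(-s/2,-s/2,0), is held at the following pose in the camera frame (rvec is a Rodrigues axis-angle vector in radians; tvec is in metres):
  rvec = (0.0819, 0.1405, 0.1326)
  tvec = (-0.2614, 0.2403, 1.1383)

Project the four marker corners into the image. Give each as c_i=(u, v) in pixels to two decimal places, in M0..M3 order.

c0=(95.91, 382.35) c1=(218.50, 398.27) c2=(233.30, 309.39) c3=(108.50, 295.25)

Intrinsics K: fx=767.3, fy=535.6, cx=339.5, cy=233.5
Marker side s = 0.193 m; corners in marker frame (Z=0):
  M0 = (-0.0965, +0.0965, 0)
  M1 = (+0.0965, +0.0965, 0)
  M2 = (+0.0965, -0.0965, 0)
  M3 = (-0.0965, -0.0965, 0)
rvec = (0.0819, 0.1405, 0.1326), |rvec| = θ = 0.20983 rad = 12.023°
Rodrigues: sinθ=0.20830, 1−cosθ=0.02193; R = I + sinθ·[k]× + (1−cosθ)·[k]×²:
    [+0.98141 -0.12590 +0.14488]
    [+0.13736 +0.98790 -0.07202]
    [-0.13406 +0.09058 +0.98682]
t = (-0.2614, 0.2403, 1.1383) m
M0: Pc = R·M0+t = (-0.36825, +0.32238, +1.15998); u = 767.3·(-0.36825)/1.15998 + 339.5 = 95.9075, v = 535.6·(+0.32238)/1.15998 + 233.5 = 382.3520
M1: Pc = R·M1+t = (-0.17884, +0.34889, +1.13410); u = 767.3·(-0.17884)/1.13410 + 339.5 = 218.5001, v = 535.6·(+0.34889)/1.13410 + 233.5 = 398.2681
M2: Pc = R·M2+t = (-0.15455, +0.15822, +1.11662); u = 767.3·(-0.15455)/1.11662 + 339.5 = 233.3024, v = 535.6·(+0.15822)/1.11662 + 233.5 = 309.3934
M3: Pc = R·M3+t = (-0.34396, +0.13171, +1.14250); u = 767.3·(-0.34396)/1.14250 + 339.5 = 108.4987, v = 535.6·(+0.13171)/1.14250 + 233.5 = 295.2465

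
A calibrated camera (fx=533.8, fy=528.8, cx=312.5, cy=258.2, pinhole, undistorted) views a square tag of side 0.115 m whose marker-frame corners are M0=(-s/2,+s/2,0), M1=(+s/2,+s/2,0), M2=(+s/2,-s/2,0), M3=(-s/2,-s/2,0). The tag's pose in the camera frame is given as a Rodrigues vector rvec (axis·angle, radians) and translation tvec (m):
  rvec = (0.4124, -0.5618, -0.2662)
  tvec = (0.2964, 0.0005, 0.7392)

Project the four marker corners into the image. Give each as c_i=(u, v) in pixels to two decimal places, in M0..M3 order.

Intrinsics K: fx=533.8, fy=528.8, cx=312.5, cy=258.2
Marker side s = 0.115 m; corners in marker frame (Z=0):
  M0 = (-0.0575, +0.0575, 0)
  M1 = (+0.0575, +0.0575, 0)
  M2 = (+0.0575, -0.0575, 0)
  M3 = (-0.0575, -0.0575, 0)
rvec = (0.4124, -0.5618, -0.2662), |rvec| = θ = 0.74603 rad = 42.744°
Rodrigues: sinθ=0.67873, 1−cosθ=0.26561; R = I + sinθ·[k]× + (1−cosθ)·[k]×²:
    [+0.81556 +0.13162 -0.56351]
    [-0.35275 +0.88502 -0.30383]
    [+0.45873 +0.44657 +0.76821]
t = (0.2964, 0.0005, 0.7392) m
M0: Pc = R·M0+t = (+0.25707, +0.07167, +0.73850); u = 533.8·(+0.25707)/0.73850 + 312.5 = 498.3167, v = 528.8·(+0.07167)/0.73850 + 258.2 = 309.5203
M1: Pc = R·M1+t = (+0.35086, +0.03111, +0.79125); u = 533.8·(+0.35086)/0.79125 + 312.5 = 549.2006, v = 528.8·(+0.03111)/0.79125 + 258.2 = 278.9877
M2: Pc = R·M2+t = (+0.33573, -0.07067, +0.73990); u = 533.8·(+0.33573)/0.73990 + 312.5 = 554.7098, v = 528.8·(-0.07067)/0.73990 + 258.2 = 207.6914
M3: Pc = R·M3+t = (+0.24194, -0.03011, +0.68715); u = 533.8·(+0.24194)/0.68715 + 312.5 = 500.4460, v = 528.8·(-0.03011)/0.68715 + 258.2 = 235.0323

c0=(498.32, 309.52) c1=(549.20, 278.99) c2=(554.71, 207.69) c3=(500.45, 235.03)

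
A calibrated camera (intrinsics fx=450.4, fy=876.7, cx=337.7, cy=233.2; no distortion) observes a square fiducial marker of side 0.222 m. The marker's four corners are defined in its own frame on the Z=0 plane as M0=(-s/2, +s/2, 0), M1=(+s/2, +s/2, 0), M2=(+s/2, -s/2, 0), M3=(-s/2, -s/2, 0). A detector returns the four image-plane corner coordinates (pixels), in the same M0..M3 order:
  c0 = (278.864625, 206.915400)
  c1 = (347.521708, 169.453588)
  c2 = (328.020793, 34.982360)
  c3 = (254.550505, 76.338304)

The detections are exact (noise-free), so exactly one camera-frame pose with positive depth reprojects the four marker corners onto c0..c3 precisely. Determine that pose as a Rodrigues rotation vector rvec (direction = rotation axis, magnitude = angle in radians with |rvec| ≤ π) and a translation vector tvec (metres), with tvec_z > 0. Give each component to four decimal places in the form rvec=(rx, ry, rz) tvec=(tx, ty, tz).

rvec=(0.4468, -0.0094, -0.2769) tvec=(-0.1056, -0.1677, 1.3502)

Intrinsics K: fx=450.4, fy=876.7, cx=337.7, cy=233.2
Marker side s = 0.222 m; corners in marker frame (Z=0):
  M0 = (-0.1110, +0.1110, 0)
  M1 = (+0.1110, +0.1110, 0)
  M2 = (+0.1110, -0.1110, 0)
  M3 = (-0.1110, -0.1110, 0)
Detected image corners:
  c0 = (278.864625, 206.915400) px
  c1 = (347.521708, 169.453588) px
  c2 = (328.020793, 34.982360) px
  c3 = (254.550505, 76.338304) px
Planar DLT: solve 8×8 A·h = b for H (H[2,2]=1):
  H  [+308.19824 +194.49343 +302.47423]
  H  [-181.85903 +635.54986 +124.33630]
  H  [-0.03814 +0.31685 +1.00000]
B = K⁻¹H; ‖b₁‖=0.740652, ‖b₂‖=0.740652; λ = 2/(‖b₁‖+‖b₂‖) = 1.350161, sign → tz>0 ⇒ λ=+1.350161
r₁ = λ·B[:,0] = (+0.96249,-0.26637,-0.05149); r₂ = λ·B[:,1] = (+0.26228,+0.86498,+0.42780)
r₃ = r₁×r₂ = (-0.06941,-0.42526,+0.90241); SVD([r₁ r₂ r₃]) → R = UVᵀ:
  R  [+0.96249 +0.26228 -0.06941]
  R  [-0.26637 +0.86498 -0.42526]
  R  [-0.05149 +0.42780 +0.90241]
t = (-0.10560, -0.16766, +1.35016) m
tr R = 2.729882; θ = arccos((tr R − 1)/2) = 0.525763 rad = 30.124°
axis k = ((R−Rᵀ)₃₂, (R−Rᵀ)₁₃, (R−Rᵀ)₂₁) / (2 sinθ) = (+0.849878, -0.017853, -0.526678)
rvec = θ·k = (+0.446834, -0.009386, -0.276908)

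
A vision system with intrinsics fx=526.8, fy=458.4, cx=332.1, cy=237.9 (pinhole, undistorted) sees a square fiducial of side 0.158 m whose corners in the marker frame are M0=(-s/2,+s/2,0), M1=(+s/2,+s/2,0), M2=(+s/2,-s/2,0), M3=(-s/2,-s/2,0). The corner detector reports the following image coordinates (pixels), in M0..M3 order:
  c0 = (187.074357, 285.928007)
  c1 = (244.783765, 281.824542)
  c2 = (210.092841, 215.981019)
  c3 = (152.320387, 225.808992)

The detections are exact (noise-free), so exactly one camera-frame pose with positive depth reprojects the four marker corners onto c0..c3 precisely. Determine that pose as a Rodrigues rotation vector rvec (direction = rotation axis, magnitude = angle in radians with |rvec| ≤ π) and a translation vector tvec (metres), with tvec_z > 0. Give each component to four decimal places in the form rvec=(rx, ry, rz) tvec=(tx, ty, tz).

Intrinsics K: fx=526.8, fy=458.4, cx=332.1, cy=237.9
Marker side s = 0.158 m; corners in marker frame (Z=0):
  M0 = (-0.0790, +0.0790, 0)
  M1 = (+0.0790, +0.0790, 0)
  M2 = (+0.0790, -0.0790, 0)
  M3 = (-0.0790, -0.0790, 0)
Detected image corners:
  c0 = (187.074357, 285.928007) px
  c1 = (244.783765, 281.824542) px
  c2 = (210.092841, 215.981019) px
  c3 = (152.320387, 225.808992) px
Planar DLT: solve 8×8 A·h = b for H (H[2,2]=1):
  H  [+258.47997 +285.46557 +197.79301]
  H  [-179.56746 +481.34471 +253.35691]
  H  [-0.53868 +0.33084 +1.00000]
B = K⁻¹H; ‖b₁‖=0.996024, ‖b₂‖=0.996024; λ = 2/(‖b₁‖+‖b₂‖) = 1.003992, sign → tz>0 ⇒ λ=+1.003992
r₁ = λ·B[:,0] = (+0.83356,-0.11261,-0.54083); r₂ = λ·B[:,1] = (+0.33465,+0.88186,+0.33216)
r₃ = r₁×r₂ = (+0.43953,-0.45787,+0.77277); SVD([r₁ r₂ r₃]) → R = UVᵀ:
  R  [+0.83356 +0.33465 +0.43953]
  R  [-0.11261 +0.88186 -0.45787]
  R  [-0.54083 +0.33216 +0.77277]
t = (-0.25597, +0.03385, +1.00399) m
tr R = 2.488192; θ = arccos((tr R − 1)/2) = 0.731616 rad = 41.918°
axis k = ((R−Rᵀ)₃₂, (R−Rᵀ)₁₃, (R−Rᵀ)₂₁) / (2 sinθ) = (+0.591275, +0.733718, -0.334741)
rvec = θ·k = (+0.432586, +0.536799, -0.244902)

rvec=(0.4326, 0.5368, -0.2449) tvec=(-0.2560, 0.0339, 1.0040)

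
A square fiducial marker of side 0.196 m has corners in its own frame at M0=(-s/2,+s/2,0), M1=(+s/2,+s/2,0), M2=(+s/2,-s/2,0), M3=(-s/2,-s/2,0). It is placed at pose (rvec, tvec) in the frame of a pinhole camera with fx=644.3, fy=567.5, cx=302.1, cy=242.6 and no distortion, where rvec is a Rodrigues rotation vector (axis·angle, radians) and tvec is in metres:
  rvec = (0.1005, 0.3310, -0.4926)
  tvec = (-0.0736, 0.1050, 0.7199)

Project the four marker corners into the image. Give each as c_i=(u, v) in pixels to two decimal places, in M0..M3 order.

Intrinsics K: fx=644.3, fy=567.5, cx=302.1, cy=242.6
Marker side s = 0.196 m; corners in marker frame (Z=0):
  M0 = (-0.0980, +0.0980, 0)
  M1 = (+0.0980, +0.0980, 0)
  M2 = (+0.0980, -0.0980, 0)
  M3 = (-0.0980, -0.0980, 0)
rvec = (0.1005, 0.3310, -0.4926), |rvec| = θ = 0.60193 rad = 34.488°
Rodrigues: sinθ=0.56623, 1−cosθ=0.17575; R = I + sinθ·[k]× + (1−cosθ)·[k]×²:
    [+0.82915 +0.47952 +0.28736]
    [-0.44725 +0.87739 -0.17363]
    [-0.33539 +0.01545 +0.94195]
t = (-0.0736, 0.1050, 0.7199) m
M0: Pc = R·M0+t = (-0.10786, +0.23482, +0.75428); u = 644.3·(-0.10786)/0.75428 + 302.1 = 209.9646, v = 567.5·(+0.23482)/0.75428 + 242.6 = 419.2682
M1: Pc = R·M1+t = (+0.05465, +0.14715, +0.68855); u = 644.3·(+0.05465)/0.68855 + 302.1 = 353.2379, v = 567.5·(+0.14715)/0.68855 + 242.6 = 363.8843
M2: Pc = R·M2+t = (-0.03934, -0.02482, +0.68552); u = 644.3·(-0.03934)/0.68552 + 302.1 = 265.1281, v = 567.5·(-0.02482)/0.68552 + 242.6 = 222.0570
M3: Pc = R·M3+t = (-0.20185, +0.06285, +0.75125); u = 644.3·(-0.20185)/0.75125 + 302.1 = 128.9871, v = 567.5·(+0.06285)/0.75125 + 242.6 = 290.0742

c0=(209.96, 419.27) c1=(353.24, 363.88) c2=(265.13, 222.06) c3=(128.99, 290.07)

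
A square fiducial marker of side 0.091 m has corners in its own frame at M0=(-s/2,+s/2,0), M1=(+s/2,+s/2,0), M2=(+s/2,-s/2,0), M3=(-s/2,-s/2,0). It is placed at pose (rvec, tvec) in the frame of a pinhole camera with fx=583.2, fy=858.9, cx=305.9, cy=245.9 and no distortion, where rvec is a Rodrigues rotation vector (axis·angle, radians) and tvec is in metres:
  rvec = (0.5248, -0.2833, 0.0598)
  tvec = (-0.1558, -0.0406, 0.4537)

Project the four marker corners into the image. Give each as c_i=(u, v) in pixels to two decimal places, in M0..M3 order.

Intrinsics K: fx=583.2, fy=858.9, cx=305.9, cy=245.9
Marker side s = 0.091 m; corners in marker frame (Z=0):
  M0 = (-0.0455, +0.0455, 0)
  M1 = (+0.0455, +0.0455, 0)
  M2 = (+0.0455, -0.0455, 0)
  M3 = (-0.0455, -0.0455, 0)
rvec = (0.5248, -0.2833, 0.0598), |rvec| = θ = 0.59937 rad = 34.342°
Rodrigues: sinθ=0.56413, 1−cosθ=0.17431; R = I + sinθ·[k]× + (1−cosθ)·[k]×²:
    [+0.95932 -0.12842 -0.25141]
    [-0.01586 +0.86463 -0.50216]
    [+0.28187 +0.48572 +0.82742]
t = (-0.1558, -0.0406, 0.4537) m
M0: Pc = R·M0+t = (-0.20529, -0.00054, +0.46298); u = 583.2·(-0.20529)/0.46298 + 305.9 = 47.2976, v = 858.9·(-0.00054)/0.46298 + 245.9 = 244.9022
M1: Pc = R·M1+t = (-0.11799, -0.00198, +0.48863); u = 583.2·(-0.11799)/0.48863 + 305.9 = 165.0678, v = 858.9·(-0.00198)/0.48863 + 245.9 = 242.4183
M2: Pc = R·M2+t = (-0.10631, -0.08066, +0.44442); u = 583.2·(-0.10631)/0.44442 + 305.9 = 166.3970, v = 858.9·(-0.08066)/0.44442 + 245.9 = 90.0115
M3: Pc = R·M3+t = (-0.19361, -0.07922, +0.41877); u = 583.2·(-0.19361)/0.41877 + 305.9 = 36.2778, v = 858.9·(-0.07922)/0.41877 + 245.9 = 83.4227

c0=(47.30, 244.90) c1=(165.07, 242.42) c2=(166.40, 90.01) c3=(36.28, 83.42)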